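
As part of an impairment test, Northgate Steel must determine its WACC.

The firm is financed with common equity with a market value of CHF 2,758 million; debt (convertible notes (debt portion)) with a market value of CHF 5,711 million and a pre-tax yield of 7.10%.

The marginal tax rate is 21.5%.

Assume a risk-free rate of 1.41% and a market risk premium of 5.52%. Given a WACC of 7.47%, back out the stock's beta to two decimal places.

1.81

Total capital V = 2758 + 5711 = 8469.
Equity weight = 2758/8469 = 0.3257.
Convertible notes (debt portion) weight = 5711/8469 = 0.6743.
Debt contribution = 0.6743 × 7.1% × (1 − 21.5%) = 3.7584%.
Required equity contribution = 7.47% − 3.7584% = 3.7116%  ⇒  Re = 11.3971%.
CAPM: 11.3971% = 1.41% + β × 5.52%  ⇒  β = 1.8093.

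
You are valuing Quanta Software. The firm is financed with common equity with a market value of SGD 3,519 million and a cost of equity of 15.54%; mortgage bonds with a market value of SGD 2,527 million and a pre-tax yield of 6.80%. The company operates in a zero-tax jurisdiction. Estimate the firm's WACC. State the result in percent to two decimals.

Total capital V = 3519 + 2527 = 6046.
Equity: weight = 3519/6046 = 0.5820; cost = 15.54%.
Mortgage bonds: weight = 2527/6046 = 0.4180; after-tax cost = 6.8% × (1 − 0%) = 6.8000%.
WACC = 0.5820 × 15.5400% + 0.4180 × 6.8000% = 11.8870%.

11.89%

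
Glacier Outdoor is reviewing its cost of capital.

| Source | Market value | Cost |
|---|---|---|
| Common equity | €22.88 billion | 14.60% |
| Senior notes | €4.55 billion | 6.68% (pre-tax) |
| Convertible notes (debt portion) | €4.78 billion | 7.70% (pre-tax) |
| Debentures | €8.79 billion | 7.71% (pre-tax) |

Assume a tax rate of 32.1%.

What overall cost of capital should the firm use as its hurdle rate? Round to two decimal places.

10.38%

Total capital V = 22.88 + 4.55 + 4.78 + 8.79 = 41.
Equity: weight = 22.88/41 = 0.5580; cost = 14.6%.
Senior notes: weight = 4.55/41 = 0.1110; after-tax cost = 6.68% × (1 − 32.1%) = 4.5357%.
Convertible notes (debt portion): weight = 4.78/41 = 0.1166; after-tax cost = 7.7% × (1 − 32.1%) = 5.2283%.
Debentures: weight = 8.79/41 = 0.2144; after-tax cost = 7.71% × (1 − 32.1%) = 5.2351%.
WACC = 0.5580 × 14.6000% + 0.1110 × 4.5357% + 0.1166 × 5.2283% + 0.2144 × 5.2351% = 10.3828%.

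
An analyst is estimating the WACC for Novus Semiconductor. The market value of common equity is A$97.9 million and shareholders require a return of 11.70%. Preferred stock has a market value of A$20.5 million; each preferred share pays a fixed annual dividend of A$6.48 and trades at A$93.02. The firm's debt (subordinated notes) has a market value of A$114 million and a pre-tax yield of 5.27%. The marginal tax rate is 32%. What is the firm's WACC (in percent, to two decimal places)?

7.30%

Cost of preferred: Rp = 6.48 / 93.02 = 6.9662%.
Total capital V = 97.9 + 20.5 + 114 = 232.4.
Equity: weight = 97.9/232.4 = 0.4213; cost = 11.7%.
Preferred: weight = 20.5/232.4 = 0.0882; cost = 6.9662%.
Subordinated notes: weight = 114/232.4 = 0.4905; after-tax cost = 5.27% × (1 − 32%) = 3.5836%.
WACC = 0.4213 × 11.7000% + 0.0882 × 6.9662% + 0.4905 × 3.5836% = 7.3011%.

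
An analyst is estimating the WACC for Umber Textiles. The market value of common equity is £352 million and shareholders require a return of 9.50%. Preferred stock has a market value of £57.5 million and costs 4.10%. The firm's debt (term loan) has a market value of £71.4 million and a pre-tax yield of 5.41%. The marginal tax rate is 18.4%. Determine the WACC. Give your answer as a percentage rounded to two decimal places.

Total capital V = 352 + 57.5 + 71.4 = 480.9.
Equity: weight = 352/480.9 = 0.7320; cost = 9.5%.
Preferred: weight = 57.5/480.9 = 0.1196; cost = 4.1%.
Term loan: weight = 71.4/480.9 = 0.1485; after-tax cost = 5.41% × (1 − 18.4%) = 4.4146%.
WACC = 0.7320 × 9.5000% + 0.1196 × 4.1000% + 0.1485 × 4.4146% = 8.0993%.

8.10%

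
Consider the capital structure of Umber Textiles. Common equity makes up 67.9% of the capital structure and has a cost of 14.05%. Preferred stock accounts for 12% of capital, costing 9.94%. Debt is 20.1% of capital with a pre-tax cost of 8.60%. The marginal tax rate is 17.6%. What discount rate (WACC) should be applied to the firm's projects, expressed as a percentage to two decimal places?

After-tax cost of debt = 8.6% × (1 − 17.6%) = 7.0864%.
WACC = 0.679 × 14.0500% + 0.120 × 9.9400% + 0.201 × 7.0864% = 12.1571%.

12.16%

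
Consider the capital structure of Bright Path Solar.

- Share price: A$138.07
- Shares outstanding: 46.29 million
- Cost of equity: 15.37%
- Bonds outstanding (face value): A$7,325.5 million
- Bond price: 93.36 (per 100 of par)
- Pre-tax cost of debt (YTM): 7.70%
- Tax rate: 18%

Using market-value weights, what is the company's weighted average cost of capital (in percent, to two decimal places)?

10.69%

Market value of equity E = 138.07 × 46.29m = 6391.2603m. Market value of debt D = 7325.5m × 93.36/100 = 6839.0868m.
Total capital V = 6391.2603 + 6839.0868 = 13230.3471.
Equity: weight = 6391.2603/13230.3471 = 0.4831; cost = 15.37%.
Bonds outstanding: weight = 6839.0868/13230.3471 = 0.5169; after-tax cost = 7.7% × (1 − 18%) = 6.3140%.
WACC = 0.4831 × 15.3700% + 0.5169 × 6.3140% = 10.6887%.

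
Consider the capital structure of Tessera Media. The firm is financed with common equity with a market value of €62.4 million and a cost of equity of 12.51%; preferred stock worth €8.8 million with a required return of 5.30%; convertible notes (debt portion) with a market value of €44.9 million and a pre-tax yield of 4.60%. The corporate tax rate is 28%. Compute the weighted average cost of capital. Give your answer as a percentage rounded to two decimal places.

Total capital V = 62.4 + 8.8 + 44.9 = 116.1.
Equity: weight = 62.4/116.1 = 0.5375; cost = 12.51%.
Preferred: weight = 8.8/116.1 = 0.0758; cost = 5.3%.
Convertible notes (debt portion): weight = 44.9/116.1 = 0.3867; after-tax cost = 4.6% × (1 − 28%) = 3.3120%.
WACC = 0.5375 × 12.5100% + 0.0758 × 5.3000% + 0.3867 × 3.3120% = 8.4063%.

8.41%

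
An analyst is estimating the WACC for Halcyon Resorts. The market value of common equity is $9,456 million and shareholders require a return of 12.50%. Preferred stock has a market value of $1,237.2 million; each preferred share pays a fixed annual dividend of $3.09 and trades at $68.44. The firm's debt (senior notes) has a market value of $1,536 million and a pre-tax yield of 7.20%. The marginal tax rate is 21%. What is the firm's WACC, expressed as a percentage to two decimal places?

Cost of preferred: Rp = 3.09 / 68.44 = 4.5149%.
Total capital V = 9456 + 1237.2 + 1536 = 12229.2.
Equity: weight = 9456/12229.2 = 0.7732; cost = 12.5%.
Preferred: weight = 1237.2/12229.2 = 0.1012; cost = 4.5149%.
Senior notes: weight = 1536/12229.2 = 0.1256; after-tax cost = 7.2% × (1 − 21%) = 5.6880%.
WACC = 0.7732 × 12.5000% + 0.1012 × 4.5149% + 0.1256 × 5.6880% = 10.8366%.

10.84%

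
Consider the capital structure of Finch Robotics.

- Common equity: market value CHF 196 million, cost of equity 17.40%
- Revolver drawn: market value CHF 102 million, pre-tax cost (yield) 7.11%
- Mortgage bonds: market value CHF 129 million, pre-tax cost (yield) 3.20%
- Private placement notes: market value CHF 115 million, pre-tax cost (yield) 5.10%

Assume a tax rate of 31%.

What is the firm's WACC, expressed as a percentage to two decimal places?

Total capital V = 196 + 102 + 129 + 115 = 542.
Equity: weight = 196/542 = 0.3616; cost = 17.4%.
Revolver drawn: weight = 102/542 = 0.1882; after-tax cost = 7.11% × (1 − 31%) = 4.9059%.
Mortgage bonds: weight = 129/542 = 0.2380; after-tax cost = 3.2% × (1 − 31%) = 2.2080%.
Private placement notes: weight = 115/542 = 0.2122; after-tax cost = 5.1% × (1 − 31%) = 3.5190%.
WACC = 0.3616 × 17.4000% + 0.1882 × 4.9059% + 0.2380 × 2.2080% + 0.2122 × 3.5190% = 8.4877%.

8.49%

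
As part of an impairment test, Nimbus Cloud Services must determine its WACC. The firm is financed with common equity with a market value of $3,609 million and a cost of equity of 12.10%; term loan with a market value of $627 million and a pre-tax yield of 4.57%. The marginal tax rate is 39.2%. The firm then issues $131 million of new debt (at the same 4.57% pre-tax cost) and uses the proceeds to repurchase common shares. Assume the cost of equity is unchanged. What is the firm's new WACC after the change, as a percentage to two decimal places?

After the change:
Total capital V = 3478 + 758 = 4236.
Equity: weight = 3478/4236 = 0.8211; cost = 12.1%.
Term loan: weight = 758/4236 = 0.1789; after-tax cost = 4.57% × (1 − 39.2%) = 2.7786%.
WACC = 0.8211 × 12.1000% + 0.1789 × 2.7786% = 10.4320%.

10.43%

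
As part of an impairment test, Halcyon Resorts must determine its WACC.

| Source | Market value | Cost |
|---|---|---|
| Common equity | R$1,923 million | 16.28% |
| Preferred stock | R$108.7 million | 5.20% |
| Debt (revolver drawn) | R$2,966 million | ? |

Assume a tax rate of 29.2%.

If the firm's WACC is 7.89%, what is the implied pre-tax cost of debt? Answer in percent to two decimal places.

Total capital V = 1923 + 108.7 + 2966 = 4997.7.
Equity weight = 1923/4997.7 = 0.3848.
Preferred weight = 108.7/4997.7 = 0.0218.
Revolver drawn weight = 2966/4997.7 = 0.5935.
Equity contribution = 0.3848 × 16.28% = 6.2642%.
Preferred contribution = 0.0218 × 5.2% = 0.1131%.
Remaining for debt = 7.89% − 6.3773% = 1.5127%.
Rd × (1 − 29.2%) × 0.5935 = 1.5127%  ⇒  Rd = 3.6002%.

3.60%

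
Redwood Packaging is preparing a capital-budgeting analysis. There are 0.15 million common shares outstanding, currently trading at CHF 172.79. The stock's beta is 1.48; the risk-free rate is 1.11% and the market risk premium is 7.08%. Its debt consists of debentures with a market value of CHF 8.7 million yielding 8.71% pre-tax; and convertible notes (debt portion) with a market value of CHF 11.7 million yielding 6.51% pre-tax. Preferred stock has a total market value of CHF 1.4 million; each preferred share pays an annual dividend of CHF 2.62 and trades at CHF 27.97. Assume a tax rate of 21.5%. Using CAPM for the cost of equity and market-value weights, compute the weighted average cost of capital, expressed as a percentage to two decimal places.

9.07%

Cost of equity via CAPM: Re = 1.11% + 1.48 × 7.08% = 11.5884%.
Cost of preferred: Rp = 2.62 / 27.97 = 9.3672%.
Market value of equity E = 172.79 × 0.15m = 25.9185m.
Total capital V = 25.9185 + 1.4 + 8.7 + 11.7 = 47.7185.
Equity: weight = 25.9185/47.7185 = 0.5432; cost = 11.5884%.
Preferred: weight = 1.4/47.7185 = 0.0293; cost = 9.3672%.
Debentures: weight = 8.7/47.7185 = 0.1823; after-tax cost = 8.71% × (1 − 21.5%) = 6.8374%.
Convertible notes (debt portion): weight = 11.7/47.7185 = 0.2452; after-tax cost = 6.51% × (1 − 21.5%) = 5.1104%.
WACC = 0.5432 × 11.5884% + 0.0293 × 9.3672% + 0.1823 × 6.8374% + 0.2452 × 5.1104% = 9.0687%.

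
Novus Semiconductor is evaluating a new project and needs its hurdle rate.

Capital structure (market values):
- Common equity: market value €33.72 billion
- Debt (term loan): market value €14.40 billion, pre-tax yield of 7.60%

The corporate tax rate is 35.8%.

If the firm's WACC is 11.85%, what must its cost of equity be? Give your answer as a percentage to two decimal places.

14.83%

Total capital V = 33.72 + 14.4 = 48.12.
Equity weight = 33.72/48.12 = 0.7007.
Term loan weight = 14.4/48.12 = 0.2993.
Debt contribution = 0.2993 × 7.6% × (1 − 35.8%) = 1.4601%.
Required equity contribution = 11.85% − 1.4601% = 10.3899%.
Re = 10.3899% / 0.7007 = 14.8269%.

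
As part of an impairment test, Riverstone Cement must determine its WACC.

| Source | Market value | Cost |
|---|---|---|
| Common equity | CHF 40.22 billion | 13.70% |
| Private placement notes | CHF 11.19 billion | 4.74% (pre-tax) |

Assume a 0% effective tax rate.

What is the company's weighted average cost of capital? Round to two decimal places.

Total capital V = 40.22 + 11.19 = 51.41.
Equity: weight = 40.22/51.41 = 0.7823; cost = 13.7%.
Private placement notes: weight = 11.19/51.41 = 0.2177; after-tax cost = 4.74% × (1 − 0%) = 4.7400%.
WACC = 0.7823 × 13.7000% + 0.2177 × 4.7400% = 11.7497%.

11.75%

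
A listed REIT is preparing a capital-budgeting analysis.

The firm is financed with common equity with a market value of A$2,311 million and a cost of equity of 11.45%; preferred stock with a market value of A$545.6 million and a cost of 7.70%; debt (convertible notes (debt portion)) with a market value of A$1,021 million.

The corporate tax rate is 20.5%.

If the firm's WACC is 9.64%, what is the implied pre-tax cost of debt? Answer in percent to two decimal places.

8.28%

Total capital V = 2311 + 545.6 + 1021 = 3877.6.
Equity weight = 2311/3877.6 = 0.5960.
Preferred weight = 545.6/3877.6 = 0.1407.
Convertible notes (debt portion) weight = 1021/3877.6 = 0.2633.
Equity contribution = 0.5960 × 11.45% = 6.8241%.
Preferred contribution = 0.1407 × 7.7% = 1.0834%.
Remaining for debt = 9.64% − 7.9075% = 1.7325%.
Rd × (1 − 20.5%) × 0.2633 = 1.7325%  ⇒  Rd = 8.2765%.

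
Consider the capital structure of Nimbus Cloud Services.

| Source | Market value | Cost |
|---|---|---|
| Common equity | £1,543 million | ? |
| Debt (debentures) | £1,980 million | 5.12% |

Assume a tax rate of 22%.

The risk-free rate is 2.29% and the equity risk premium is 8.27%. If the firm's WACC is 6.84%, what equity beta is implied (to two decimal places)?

0.99

Total capital V = 1543 + 1980 = 3523.
Equity weight = 1543/3523 = 0.4380.
Debentures weight = 1980/3523 = 0.5620.
Debt contribution = 0.5620 × 5.12% × (1 − 22%) = 2.2445%.
Required equity contribution = 6.84% − 2.2445% = 4.5955%  ⇒  Re = 10.4925%.
CAPM: 10.4925% = 2.29% + β × 8.27%  ⇒  β = 0.9918.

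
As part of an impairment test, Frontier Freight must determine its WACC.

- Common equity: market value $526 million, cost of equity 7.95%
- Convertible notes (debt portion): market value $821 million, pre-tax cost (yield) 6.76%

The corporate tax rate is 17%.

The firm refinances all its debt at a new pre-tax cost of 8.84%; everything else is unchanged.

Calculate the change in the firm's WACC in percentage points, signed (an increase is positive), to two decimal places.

Current WACC:
Total capital V = 526 + 821 = 1347.
Equity: weight = 526/1347 = 0.3905; cost = 7.95%.
Convertible notes (debt portion): weight = 821/1347 = 0.6095; after-tax cost = 6.76% × (1 − 17%) = 5.6108%.
WACC = 0.3905 × 7.9500% + 0.6095 × 5.6108% = 6.5243%.
After the change:
Total capital V = 526 + 821 = 1347.
Equity: weight = 526/1347 = 0.3905; cost = 7.95%.
Convertible notes (debt portion): weight = 821/1347 = 0.6095; after-tax cost = 8.84% × (1 − 17%) = 7.3372%.
WACC = 0.3905 × 7.9500% + 0.6095 × 7.3372% = 7.5765%.
Change in WACC = 7.5765% − 6.5243% = 1.0522 pp.

+1.05 pp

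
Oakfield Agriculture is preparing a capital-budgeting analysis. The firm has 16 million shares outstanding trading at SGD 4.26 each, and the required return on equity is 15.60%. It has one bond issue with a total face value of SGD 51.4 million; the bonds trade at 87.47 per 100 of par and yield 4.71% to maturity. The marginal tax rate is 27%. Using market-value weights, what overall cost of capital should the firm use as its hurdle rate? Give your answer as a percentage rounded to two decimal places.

10.77%

Market value of equity E = 4.26 × 16m = 68.16m. Market value of debt D = 51.4m × 87.47/100 = 44.95958m.
Total capital V = 68.16 + 44.95958 = 113.11958.
Equity: weight = 68.16/113.11958 = 0.6025; cost = 15.6%.
Bonds outstanding: weight = 44.95958/113.11958 = 0.3975; after-tax cost = 4.71% × (1 − 27%) = 3.4383%.
WACC = 0.6025 × 15.6000% + 0.3975 × 3.4383% = 10.7663%.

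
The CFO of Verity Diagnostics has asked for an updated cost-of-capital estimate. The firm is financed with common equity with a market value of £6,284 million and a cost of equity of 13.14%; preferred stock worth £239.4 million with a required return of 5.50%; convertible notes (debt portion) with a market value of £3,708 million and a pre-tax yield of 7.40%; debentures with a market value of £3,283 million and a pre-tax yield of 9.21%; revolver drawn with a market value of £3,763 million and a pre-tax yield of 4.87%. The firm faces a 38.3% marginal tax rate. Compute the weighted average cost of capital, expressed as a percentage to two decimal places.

Total capital V = 6284 + 239.4 + 3708 + 3283 + 3763 = 17277.4.
Equity: weight = 6284/17277.4 = 0.3637; cost = 13.14%.
Preferred: weight = 239.4/17277.4 = 0.0139; cost = 5.5%.
Convertible notes (debt portion): weight = 3708/17277.4 = 0.2146; after-tax cost = 7.4% × (1 − 38.3%) = 4.5658%.
Debentures: weight = 3283/17277.4 = 0.1900; after-tax cost = 9.21% × (1 − 38.3%) = 5.6826%.
Revolver drawn: weight = 3763/17277.4 = 0.2178; after-tax cost = 4.87% × (1 − 38.3%) = 3.0048%.
WACC = 0.3637 × 13.1400% + 0.0139 × 5.5000% + 0.2146 × 4.5658% + 0.1900 × 5.6826% + 0.2178 × 3.0048% = 7.5695%.

7.57%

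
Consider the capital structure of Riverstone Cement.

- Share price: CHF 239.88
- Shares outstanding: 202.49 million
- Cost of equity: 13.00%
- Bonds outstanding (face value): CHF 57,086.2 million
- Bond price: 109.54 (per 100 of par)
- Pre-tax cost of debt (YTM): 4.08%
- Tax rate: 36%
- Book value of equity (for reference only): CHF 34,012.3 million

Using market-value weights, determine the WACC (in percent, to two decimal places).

Market value of equity E = 239.88 × 202.49m = 48573.3012m. Market value of debt D = 57086.2m × 109.54/100 = 62532.22348m.
Total capital V = 48573.3012 + 62532.22348 = 111105.52468.
Equity: weight = 48573.3012/111105.52468 = 0.4372; cost = 13%.
Bonds outstanding: weight = 62532.22348/111105.52468 = 0.5628; after-tax cost = 4.08% × (1 − 36%) = 2.6112%.
WACC = 0.4372 × 13.0000% + 0.5628 × 2.6112% = 7.1530%.

7.15%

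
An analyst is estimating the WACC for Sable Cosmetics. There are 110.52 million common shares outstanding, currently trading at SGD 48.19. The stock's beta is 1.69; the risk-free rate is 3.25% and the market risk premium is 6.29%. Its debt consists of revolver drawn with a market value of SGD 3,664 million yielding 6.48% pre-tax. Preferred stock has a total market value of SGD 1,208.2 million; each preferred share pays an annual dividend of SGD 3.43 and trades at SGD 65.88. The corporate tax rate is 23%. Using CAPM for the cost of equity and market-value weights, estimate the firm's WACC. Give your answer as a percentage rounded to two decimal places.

9.66%

Cost of equity via CAPM: Re = 3.25% + 1.69 × 6.29% = 13.8801%.
Cost of preferred: Rp = 3.43 / 65.88 = 5.2064%.
Market value of equity E = 48.19 × 110.52m = 5325.9588m.
Total capital V = 5325.9588 + 1208.2 + 3664 = 10198.1588.
Equity: weight = 5325.9588/10198.1588 = 0.5222; cost = 13.8801%.
Preferred: weight = 1208.2/10198.1588 = 0.1185; cost = 5.2064%.
Revolver drawn: weight = 3664/10198.1588 = 0.3593; after-tax cost = 6.48% × (1 − 23%) = 4.9896%.
WACC = 0.5222 × 13.8801% + 0.1185 × 5.2064% + 0.3593 × 4.9896% = 9.6583%.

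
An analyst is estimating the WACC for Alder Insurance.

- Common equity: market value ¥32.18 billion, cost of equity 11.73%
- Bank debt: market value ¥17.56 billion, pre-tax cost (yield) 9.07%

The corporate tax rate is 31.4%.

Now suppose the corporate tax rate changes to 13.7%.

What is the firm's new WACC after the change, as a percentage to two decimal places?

10.35%

After the change:
Total capital V = 32.18 + 17.56 = 49.74.
Equity: weight = 32.18/49.74 = 0.6470; cost = 11.73%.
Bank debt: weight = 17.56/49.74 = 0.3530; after-tax cost = 9.07% × (1 − 13.7%) = 7.8274%.
WACC = 0.6470 × 11.7300% + 0.3530 × 7.8274% = 10.3522%.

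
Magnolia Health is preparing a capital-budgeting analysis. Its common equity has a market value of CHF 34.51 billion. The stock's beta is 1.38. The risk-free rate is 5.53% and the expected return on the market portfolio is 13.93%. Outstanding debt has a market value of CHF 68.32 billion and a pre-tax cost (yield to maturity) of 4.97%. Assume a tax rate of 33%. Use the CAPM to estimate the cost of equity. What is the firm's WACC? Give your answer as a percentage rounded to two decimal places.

7.96%

Market risk premium = 13.93% − 5.53% = 8.4%.
Cost of equity via CAPM: Re = 5.53% + 1.38 × 8.4% = 17.1220%.
Total capital V = 34.51 + 68.32 = 102.83.
Equity: weight = 34.51/102.83 = 0.3356; cost = 17.122%.
Debt: weight = 68.32/102.83 = 0.6644; after-tax cost = 4.97% × (1 − 33%) = 3.3299%.
WACC = 0.3356 × 17.1220% + 0.6644 × 3.3299% = 7.9586%.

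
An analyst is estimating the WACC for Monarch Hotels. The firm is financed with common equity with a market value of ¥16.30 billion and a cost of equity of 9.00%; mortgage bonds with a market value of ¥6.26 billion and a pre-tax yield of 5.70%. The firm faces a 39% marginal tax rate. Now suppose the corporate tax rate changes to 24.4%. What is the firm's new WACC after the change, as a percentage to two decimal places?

After the change:
Total capital V = 16.3 + 6.26 = 22.56.
Equity: weight = 16.3/22.56 = 0.7225; cost = 9%.
Mortgage bonds: weight = 6.26/22.56 = 0.2775; after-tax cost = 5.7% × (1 − 24.4%) = 4.3092%.
WACC = 0.7225 × 9.0000% + 0.2775 × 4.3092% = 7.6984%.

7.70%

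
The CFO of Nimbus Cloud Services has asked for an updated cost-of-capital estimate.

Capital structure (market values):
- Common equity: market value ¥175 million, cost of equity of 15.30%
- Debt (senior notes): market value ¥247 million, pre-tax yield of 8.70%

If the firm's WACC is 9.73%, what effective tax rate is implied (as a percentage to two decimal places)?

Total capital V = 175 + 247 = 422.
Equity weight = 175/422 = 0.4147.
Senior notes weight = 247/422 = 0.5853.
Equity contribution = 0.4147 × 15.3% = 6.3448%.
Debt contribution must be 9.73% − 6.3448% = 3.3852%.
0.5853 × 8.7% × (1 − T) = 3.3852%  ⇒  (1 − T) = 0.6648.
T = 33.5213%.

33.52%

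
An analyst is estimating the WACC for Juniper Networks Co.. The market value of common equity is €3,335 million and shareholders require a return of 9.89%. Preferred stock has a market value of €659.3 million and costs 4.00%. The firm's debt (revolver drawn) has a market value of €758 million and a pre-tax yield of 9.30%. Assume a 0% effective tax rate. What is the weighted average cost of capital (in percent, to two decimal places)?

8.98%

Total capital V = 3335 + 659.3 + 758 = 4752.3.
Equity: weight = 3335/4752.3 = 0.7018; cost = 9.89%.
Preferred: weight = 659.3/4752.3 = 0.1387; cost = 4%.
Revolver drawn: weight = 758/4752.3 = 0.1595; after-tax cost = 9.3% × (1 − 0%) = 9.3000%.
WACC = 0.7018 × 9.8900% + 0.1387 × 4.0000% + 0.1595 × 9.3000% = 8.9788%.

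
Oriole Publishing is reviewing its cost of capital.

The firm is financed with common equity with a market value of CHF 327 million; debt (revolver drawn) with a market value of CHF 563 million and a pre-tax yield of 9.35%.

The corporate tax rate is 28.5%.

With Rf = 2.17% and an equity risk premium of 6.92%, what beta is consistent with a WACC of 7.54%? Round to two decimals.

Total capital V = 327 + 563 = 890.
Equity weight = 327/890 = 0.3674.
Revolver drawn weight = 563/890 = 0.6326.
Debt contribution = 0.6326 × 9.35% × (1 − 28.5%) = 4.2290%.
Required equity contribution = 7.54% − 4.2290% = 3.3110%  ⇒  Re = 9.0116%.
CAPM: 9.0116% = 2.17% + β × 6.92%  ⇒  β = 0.9887.

0.99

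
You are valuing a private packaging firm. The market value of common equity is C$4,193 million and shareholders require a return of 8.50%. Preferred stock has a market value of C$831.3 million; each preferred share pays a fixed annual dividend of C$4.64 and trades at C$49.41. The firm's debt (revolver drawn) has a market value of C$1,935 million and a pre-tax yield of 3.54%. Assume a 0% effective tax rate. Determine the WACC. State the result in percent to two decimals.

7.23%

Cost of preferred: Rp = 4.64 / 49.41 = 9.3908%.
Total capital V = 4193 + 831.3 + 1935 = 6959.3.
Equity: weight = 4193/6959.3 = 0.6025; cost = 8.5%.
Preferred: weight = 831.3/6959.3 = 0.1195; cost = 9.3908%.
Revolver drawn: weight = 1935/6959.3 = 0.2780; after-tax cost = 3.54% × (1 − 0%) = 3.5400%.
WACC = 0.6025 × 8.5000% + 0.1195 × 9.3908% + 0.2780 × 3.5400% = 7.2273%.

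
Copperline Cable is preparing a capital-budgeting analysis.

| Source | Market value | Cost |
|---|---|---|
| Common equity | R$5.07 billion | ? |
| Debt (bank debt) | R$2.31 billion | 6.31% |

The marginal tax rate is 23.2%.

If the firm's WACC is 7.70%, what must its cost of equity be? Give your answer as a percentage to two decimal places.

Total capital V = 5.07 + 2.31 = 7.38.
Equity weight = 5.07/7.38 = 0.6870.
Bank debt weight = 2.31/7.38 = 0.3130.
Debt contribution = 0.3130 × 6.31% × (1 − 23.2%) = 1.5169%.
Required equity contribution = 7.7% − 1.5169% = 6.1831%.
Re = 6.1831% / 0.6870 = 9.0003%.

9.00%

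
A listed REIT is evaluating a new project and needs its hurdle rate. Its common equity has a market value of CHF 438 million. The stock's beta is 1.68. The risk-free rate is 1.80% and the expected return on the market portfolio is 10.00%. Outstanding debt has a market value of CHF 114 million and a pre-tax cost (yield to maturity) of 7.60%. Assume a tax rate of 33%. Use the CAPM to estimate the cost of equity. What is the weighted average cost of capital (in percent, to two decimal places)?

Market risk premium = 10.0% − 1.8% = 8.2%.
Cost of equity via CAPM: Re = 1.8% + 1.68 × 8.2% = 15.5760%.
Total capital V = 438 + 114 = 552.
Equity: weight = 438/552 = 0.7935; cost = 15.576%.
Debt: weight = 114/552 = 0.2065; after-tax cost = 7.6% × (1 − 33%) = 5.0920%.
WACC = 0.7935 × 15.5760% + 0.2065 × 5.0920% = 13.4108%.

13.41%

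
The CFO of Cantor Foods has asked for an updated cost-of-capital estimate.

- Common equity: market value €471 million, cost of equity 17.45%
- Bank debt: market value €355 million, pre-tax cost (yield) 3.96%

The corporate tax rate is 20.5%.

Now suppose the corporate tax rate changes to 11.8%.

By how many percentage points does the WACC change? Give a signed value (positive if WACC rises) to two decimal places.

+0.15 pp

Current WACC:
Total capital V = 471 + 355 = 826.
Equity: weight = 471/826 = 0.5702; cost = 17.45%.
Bank debt: weight = 355/826 = 0.4298; after-tax cost = 3.96% × (1 − 20.5%) = 3.1482%.
WACC = 0.5702 × 17.4500% + 0.4298 × 3.1482% = 11.3033%.
After the change:
Total capital V = 471 + 355 = 826.
Equity: weight = 471/826 = 0.5702; cost = 17.45%.
Bank debt: weight = 355/826 = 0.4298; after-tax cost = 3.96% × (1 − 11.8%) = 3.4927%.
WACC = 0.5702 × 17.4500% + 0.4298 × 3.4927% = 11.4514%.
Change in WACC = 11.4514% − 11.3033% = 0.1481 pp.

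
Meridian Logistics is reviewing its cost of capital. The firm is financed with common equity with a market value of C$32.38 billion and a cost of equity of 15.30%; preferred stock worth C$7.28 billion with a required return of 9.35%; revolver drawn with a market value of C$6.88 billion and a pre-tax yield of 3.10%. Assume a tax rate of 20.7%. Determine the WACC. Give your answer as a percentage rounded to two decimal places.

12.47%

Total capital V = 32.38 + 7.28 + 6.88 = 46.54.
Equity: weight = 32.38/46.54 = 0.6957; cost = 15.3%.
Preferred: weight = 7.28/46.54 = 0.1564; cost = 9.35%.
Revolver drawn: weight = 6.88/46.54 = 0.1478; after-tax cost = 3.1% × (1 − 20.7%) = 2.4583%.
WACC = 0.6957 × 15.3000% + 0.1564 × 9.3500% + 0.1478 × 2.4583% = 12.4709%.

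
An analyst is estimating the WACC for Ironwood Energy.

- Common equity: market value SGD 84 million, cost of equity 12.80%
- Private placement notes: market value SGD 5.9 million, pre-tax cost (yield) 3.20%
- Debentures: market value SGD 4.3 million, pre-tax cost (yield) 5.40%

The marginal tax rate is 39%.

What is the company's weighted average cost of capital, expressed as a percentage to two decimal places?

11.69%

Total capital V = 84 + 5.9 + 4.3 = 94.2.
Equity: weight = 84/94.2 = 0.8917; cost = 12.8%.
Private placement notes: weight = 5.9/94.2 = 0.0626; after-tax cost = 3.2% × (1 − 39%) = 1.9520%.
Debentures: weight = 4.3/94.2 = 0.0456; after-tax cost = 5.4% × (1 − 39%) = 3.2940%.
WACC = 0.8917 × 12.8000% + 0.0626 × 1.9520% + 0.0456 × 3.2940% = 11.6866%.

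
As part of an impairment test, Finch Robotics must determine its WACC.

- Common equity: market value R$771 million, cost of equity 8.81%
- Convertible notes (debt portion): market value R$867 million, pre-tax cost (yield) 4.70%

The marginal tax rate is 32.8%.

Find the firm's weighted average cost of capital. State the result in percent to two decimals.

Total capital V = 771 + 867 = 1638.
Equity: weight = 771/1638 = 0.4707; cost = 8.81%.
Convertible notes (debt portion): weight = 867/1638 = 0.5293; after-tax cost = 4.7% × (1 − 32.8%) = 3.1584%.
WACC = 0.4707 × 8.8100% + 0.5293 × 3.1584% = 5.8186%.

5.82%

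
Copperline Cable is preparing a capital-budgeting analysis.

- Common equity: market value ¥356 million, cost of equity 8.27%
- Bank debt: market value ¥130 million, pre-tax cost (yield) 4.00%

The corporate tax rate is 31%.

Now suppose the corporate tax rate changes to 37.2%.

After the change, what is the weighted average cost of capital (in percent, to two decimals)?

After the change:
Total capital V = 356 + 130 = 486.
Equity: weight = 356/486 = 0.7325; cost = 8.27%.
Bank debt: weight = 130/486 = 0.2675; after-tax cost = 4% × (1 − 37.2%) = 2.5120%.
WACC = 0.7325 × 8.2700% + 0.2675 × 2.5120% = 6.7298%.

6.73%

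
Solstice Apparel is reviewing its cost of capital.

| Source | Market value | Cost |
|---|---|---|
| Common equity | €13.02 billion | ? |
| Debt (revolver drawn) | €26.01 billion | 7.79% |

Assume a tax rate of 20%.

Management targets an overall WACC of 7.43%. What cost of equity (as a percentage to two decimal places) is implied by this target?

Total capital V = 13.02 + 26.01 = 39.03.
Equity weight = 13.02/39.03 = 0.3336.
Revolver drawn weight = 26.01/39.03 = 0.6664.
Debt contribution = 0.6664 × 7.79% × (1 − 20%) = 4.1531%.
Required equity contribution = 7.43% − 4.1531% = 3.2769%.
Re = 3.2769% / 0.3336 = 9.8232%.

9.82%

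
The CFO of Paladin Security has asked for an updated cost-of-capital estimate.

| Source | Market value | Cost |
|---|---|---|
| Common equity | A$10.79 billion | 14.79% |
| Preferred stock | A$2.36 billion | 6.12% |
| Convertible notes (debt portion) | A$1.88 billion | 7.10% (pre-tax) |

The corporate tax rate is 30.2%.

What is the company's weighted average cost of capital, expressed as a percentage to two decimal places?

Total capital V = 10.79 + 2.36 + 1.88 = 15.03.
Equity: weight = 10.79/15.03 = 0.7179; cost = 14.79%.
Preferred: weight = 2.36/15.03 = 0.1570; cost = 6.12%.
Convertible notes (debt portion): weight = 1.88/15.03 = 0.1251; after-tax cost = 7.1% × (1 − 30.2%) = 4.9558%.
WACC = 0.7179 × 14.7900% + 0.1570 × 6.1200% + 0.1251 × 4.9558% = 12.1985%.

12.20%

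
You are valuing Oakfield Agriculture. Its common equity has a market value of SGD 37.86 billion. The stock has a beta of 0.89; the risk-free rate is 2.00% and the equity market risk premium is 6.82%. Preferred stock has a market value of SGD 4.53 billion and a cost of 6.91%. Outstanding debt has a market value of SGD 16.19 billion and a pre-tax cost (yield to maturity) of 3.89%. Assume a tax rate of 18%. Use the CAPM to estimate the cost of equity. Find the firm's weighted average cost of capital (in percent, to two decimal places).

6.63%

Cost of equity via CAPM: Re = 2.0% + 0.89 × 6.82% = 8.0698%.
Total capital V = 37.86 + 4.53 + 16.19 = 58.58.
Equity: weight = 37.86/58.58 = 0.6463; cost = 8.0698%.
Preferred: weight = 4.53/58.58 = 0.0773; cost = 6.91%.
Debt: weight = 16.19/58.58 = 0.2764; after-tax cost = 3.89% × (1 − 18%) = 3.1898%.
WACC = 0.6463 × 8.0698% + 0.0773 × 6.9100% + 0.2764 × 3.1898% = 6.6314%.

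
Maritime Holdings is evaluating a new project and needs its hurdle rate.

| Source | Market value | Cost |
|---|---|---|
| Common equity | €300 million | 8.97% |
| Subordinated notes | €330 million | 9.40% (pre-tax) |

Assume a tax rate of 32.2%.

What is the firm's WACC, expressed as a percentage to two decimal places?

7.61%

Total capital V = 300 + 330 = 630.
Equity: weight = 300/630 = 0.4762; cost = 8.97%.
Subordinated notes: weight = 330/630 = 0.5238; after-tax cost = 9.4% × (1 − 32.2%) = 6.3732%.
WACC = 0.4762 × 8.9700% + 0.5238 × 6.3732% = 7.6098%.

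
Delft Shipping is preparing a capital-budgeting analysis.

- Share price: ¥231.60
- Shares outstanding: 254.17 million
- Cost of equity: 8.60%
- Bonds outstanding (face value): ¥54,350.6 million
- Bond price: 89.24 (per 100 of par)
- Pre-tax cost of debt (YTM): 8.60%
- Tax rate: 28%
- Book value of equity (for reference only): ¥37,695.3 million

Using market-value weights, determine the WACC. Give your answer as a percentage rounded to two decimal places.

Market value of equity E = 231.6 × 254.17m = 58865.772m. Market value of debt D = 54350.6m × 89.24/100 = 48502.47544m.
Total capital V = 58865.772 + 48502.47544 = 107368.24744.
Equity: weight = 58865.772/107368.24744 = 0.5483; cost = 8.6%.
Bonds outstanding: weight = 48502.47544/107368.24744 = 0.4517; after-tax cost = 8.6% × (1 − 28%) = 6.1920%.
WACC = 0.5483 × 8.6000% + 0.4517 × 6.1920% = 7.5122%.

7.51%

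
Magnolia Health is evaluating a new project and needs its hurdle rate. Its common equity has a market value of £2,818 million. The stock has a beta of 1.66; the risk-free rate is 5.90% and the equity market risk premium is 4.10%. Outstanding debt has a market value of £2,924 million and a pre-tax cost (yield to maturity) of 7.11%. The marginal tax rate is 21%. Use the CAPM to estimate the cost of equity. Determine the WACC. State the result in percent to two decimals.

9.10%

Cost of equity via CAPM: Re = 5.9% + 1.66 × 4.1% = 12.7060%.
Total capital V = 2818 + 2924 = 5742.
Equity: weight = 2818/5742 = 0.4908; cost = 12.706%.
Debt: weight = 2924/5742 = 0.5092; after-tax cost = 7.11% × (1 − 21%) = 5.6169%.
WACC = 0.4908 × 12.7060% + 0.5092 × 5.6169% = 9.0960%.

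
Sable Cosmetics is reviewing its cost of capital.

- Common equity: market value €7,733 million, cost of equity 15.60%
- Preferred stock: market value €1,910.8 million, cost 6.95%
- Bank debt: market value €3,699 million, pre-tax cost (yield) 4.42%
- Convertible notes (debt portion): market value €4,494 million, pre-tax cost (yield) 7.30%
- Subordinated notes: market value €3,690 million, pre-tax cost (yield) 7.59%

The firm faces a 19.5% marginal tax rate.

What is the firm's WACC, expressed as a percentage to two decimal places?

Total capital V = 7733 + 1910.8 + 3699 + 4494 + 3690 = 21526.8.
Equity: weight = 7733/21526.8 = 0.3592; cost = 15.6%.
Preferred: weight = 1910.8/21526.8 = 0.0888; cost = 6.95%.
Bank debt: weight = 3699/21526.8 = 0.1718; after-tax cost = 4.42% × (1 − 19.5%) = 3.5581%.
Convertible notes (debt portion): weight = 4494/21526.8 = 0.2088; after-tax cost = 7.3% × (1 − 19.5%) = 5.8765%.
Subordinated notes: weight = 3690/21526.8 = 0.1714; after-tax cost = 7.59% × (1 − 19.5%) = 6.1099%.
WACC = 0.3592 × 15.6000% + 0.0888 × 6.9500% + 0.1718 × 3.5581% + 0.2088 × 5.8765% + 0.1714 × 6.1099% = 9.1064%.

9.11%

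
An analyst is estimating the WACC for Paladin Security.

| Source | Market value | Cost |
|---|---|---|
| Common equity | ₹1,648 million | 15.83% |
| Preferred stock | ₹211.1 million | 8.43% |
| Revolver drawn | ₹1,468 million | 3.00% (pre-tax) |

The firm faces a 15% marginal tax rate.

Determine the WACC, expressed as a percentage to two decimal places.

9.50%

Total capital V = 1648 + 211.1 + 1468 = 3327.1.
Equity: weight = 1648/3327.1 = 0.4953; cost = 15.83%.
Preferred: weight = 211.1/3327.1 = 0.0634; cost = 8.43%.
Revolver drawn: weight = 1468/3327.1 = 0.4412; after-tax cost = 3% × (1 − 15%) = 2.5500%.
WACC = 0.4953 × 15.8300% + 0.0634 × 8.4300% + 0.4412 × 2.5500% = 9.5010%.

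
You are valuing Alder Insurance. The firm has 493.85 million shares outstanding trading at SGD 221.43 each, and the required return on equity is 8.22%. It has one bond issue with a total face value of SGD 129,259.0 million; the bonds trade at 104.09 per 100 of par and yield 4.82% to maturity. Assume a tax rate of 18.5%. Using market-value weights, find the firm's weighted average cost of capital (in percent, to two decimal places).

5.85%

Market value of equity E = 221.43 × 493.85m = 109353.2055m. Market value of debt D = 129259m × 104.09/100 = 134545.6931m.
Total capital V = 109353.2055 + 134545.6931 = 243898.8986.
Equity: weight = 109353.2055/243898.8986 = 0.4484; cost = 8.22%.
Bonds outstanding: weight = 134545.6931/243898.8986 = 0.5516; after-tax cost = 4.82% × (1 − 18.5%) = 3.9283%.
WACC = 0.4484 × 8.2200% + 0.5516 × 3.9283% = 5.8525%.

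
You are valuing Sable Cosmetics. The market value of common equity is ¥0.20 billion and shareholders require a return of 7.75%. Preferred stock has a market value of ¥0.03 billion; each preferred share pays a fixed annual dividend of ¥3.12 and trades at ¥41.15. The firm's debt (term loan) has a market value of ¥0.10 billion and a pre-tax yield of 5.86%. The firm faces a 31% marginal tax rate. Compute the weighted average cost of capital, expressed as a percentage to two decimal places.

Cost of preferred: Rp = 3.12 / 41.15 = 7.5820%.
Total capital V = 0.2 + 0.03 + 0.1 = 0.33.
Equity: weight = 0.2/0.33 = 0.6061; cost = 7.75%.
Preferred: weight = 0.03/0.33 = 0.0909; cost = 7.582%.
Term loan: weight = 0.1/0.33 = 0.3030; after-tax cost = 5.86% × (1 − 31%) = 4.0434%.
WACC = 0.6061 × 7.7500% + 0.0909 × 7.5820% + 0.3030 × 4.0434% = 6.6115%.

6.61%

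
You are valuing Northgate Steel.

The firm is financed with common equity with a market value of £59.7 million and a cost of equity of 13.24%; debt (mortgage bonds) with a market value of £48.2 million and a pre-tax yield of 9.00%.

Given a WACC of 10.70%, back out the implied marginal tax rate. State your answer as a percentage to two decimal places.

16.07%

Total capital V = 59.7 + 48.2 = 107.9.
Equity weight = 59.7/107.9 = 0.5533.
Mortgage bonds weight = 48.2/107.9 = 0.4467.
Equity contribution = 0.5533 × 13.24% = 7.3256%.
Debt contribution must be 10.7% − 7.3256% = 3.3744%.
0.4467 × 9% × (1 − T) = 3.3744%  ⇒  (1 − T) = 0.8393.
T = 16.0669%.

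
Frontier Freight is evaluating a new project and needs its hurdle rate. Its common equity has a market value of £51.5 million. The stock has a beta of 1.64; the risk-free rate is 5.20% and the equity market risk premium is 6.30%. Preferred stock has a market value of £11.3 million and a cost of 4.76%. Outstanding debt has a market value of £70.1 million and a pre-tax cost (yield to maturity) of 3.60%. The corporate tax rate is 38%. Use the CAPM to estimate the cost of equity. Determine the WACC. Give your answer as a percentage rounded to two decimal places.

Cost of equity via CAPM: Re = 5.2% + 1.64 × 6.3% = 15.5320%.
Total capital V = 51.5 + 11.3 + 70.1 = 132.9.
Equity: weight = 51.5/132.9 = 0.3875; cost = 15.532%.
Preferred: weight = 11.3/132.9 = 0.0850; cost = 4.76%.
Debt: weight = 70.1/132.9 = 0.5275; after-tax cost = 3.6% × (1 − 38%) = 2.2320%.
WACC = 0.3875 × 15.5320% + 0.0850 × 4.7600% + 0.5275 × 2.2320% = 7.6008%.

7.60%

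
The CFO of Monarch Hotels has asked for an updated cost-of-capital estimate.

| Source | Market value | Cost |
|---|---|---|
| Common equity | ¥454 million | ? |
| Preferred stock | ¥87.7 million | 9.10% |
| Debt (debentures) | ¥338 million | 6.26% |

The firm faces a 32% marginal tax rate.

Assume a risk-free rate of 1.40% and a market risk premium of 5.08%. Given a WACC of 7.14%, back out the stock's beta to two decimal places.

Total capital V = 454 + 87.7 + 338 = 879.7.
Equity weight = 454/879.7 = 0.5161.
Preferred weight = 87.7/879.7 = 0.0997.
Debentures weight = 338/879.7 = 0.3842.
Debt contribution = 0.3842 × 6.26% × (1 − 32%) = 1.6356%.
Preferred contribution = 0.0997 × 9.1% = 0.9072%.
Required equity contribution = 7.14% − 2.5428% = 4.5972%  ⇒  Re = 8.9079%.
CAPM: 8.9079% = 1.4% + β × 5.08%  ⇒  β = 1.4779.

1.48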